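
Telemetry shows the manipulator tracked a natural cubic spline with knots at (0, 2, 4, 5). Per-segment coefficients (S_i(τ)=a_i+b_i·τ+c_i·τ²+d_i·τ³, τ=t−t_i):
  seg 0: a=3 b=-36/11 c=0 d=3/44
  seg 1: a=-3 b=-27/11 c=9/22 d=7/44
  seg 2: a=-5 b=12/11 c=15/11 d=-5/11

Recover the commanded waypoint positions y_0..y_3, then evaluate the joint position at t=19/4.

y_0 = S_0(0) = a_0 = 3
y_1 = S_1(0) = a_1 = -3
y_2 = S_2(0) = a_2 = -5
y_3 = S_2(1) = -3
t_q=19/4 is in segment 2 (τ=3/4); S_2(τ)=-2539/704

y_0=3 y_1=-3 y_2=-5 y_3=-3
S(19/4) = -2539/704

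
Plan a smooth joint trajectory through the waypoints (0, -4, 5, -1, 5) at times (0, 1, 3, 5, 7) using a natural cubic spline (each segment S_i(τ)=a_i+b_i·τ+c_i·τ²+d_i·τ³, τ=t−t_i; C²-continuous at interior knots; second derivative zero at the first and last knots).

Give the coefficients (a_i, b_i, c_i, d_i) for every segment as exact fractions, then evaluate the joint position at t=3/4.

  seg 0: a=0 b=-983/164 c=0 d=327/164
  seg 1: a=-4 b=-1/82 c=981/164 d=-611/328
  seg 2: a=5 b=64/41 c=-213/41 d=239/164
  seg 3: a=-1 b=-71/41 c=291/82 d=-97/164
S(3/4) = -38355/10496

Δ: Δ0=-4, Δ1=9/2, Δ2=-3, Δ3=3
row 1: diag=6, rhs=51; c'=1/3, d'=17/2
row 2: denom=8−2·1/3=22/3; d'=(-45−2·17/2)/(22/3)=-93/11
row 3: denom=8−2·3/11=82/11; d'=(36−2·-93/11)/(82/11)=291/41
back: M3=291/41
back: M2=-93/11−3/11·291/41=-426/41
back: M1=17/2−1/3·-426/41=981/82
M: M0=0, M1=981/82, M2=-426/41, M3=291/41, M4=0
seg 0: a=0, c=M0/2=0, d=(M1−M0)/(6·1)=327/164, b=Δ0−h0·(2M0+M1)/6=-983/164
seg 1: a=-4, c=M1/2=981/164, d=(M2−M1)/(6·2)=-611/328, b=Δ1−h1·(2M1+M2)/6=-1/82
seg 2: a=5, c=M2/2=-213/41, d=(M3−M2)/(6·2)=239/164, b=Δ2−h2·(2M2+M3)/6=64/41
seg 3: a=-1, c=M3/2=291/82, d=(M4−M3)/(6·2)=-97/164, b=Δ3−h3·(2M3+M4)/6=-71/41
t_q=3/4 → seg 0, τ=3/4; S=0+-983/164·τ+0·τ²+327/164·τ³=-38355/10496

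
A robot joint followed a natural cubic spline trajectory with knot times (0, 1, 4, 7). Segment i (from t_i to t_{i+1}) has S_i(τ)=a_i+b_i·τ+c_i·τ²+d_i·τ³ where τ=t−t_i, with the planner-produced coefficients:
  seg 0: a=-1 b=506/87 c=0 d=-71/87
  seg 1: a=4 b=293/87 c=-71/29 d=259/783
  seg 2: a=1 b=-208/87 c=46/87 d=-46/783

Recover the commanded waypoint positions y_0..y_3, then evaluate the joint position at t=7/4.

y_0 = S_0(0) = a_0 = -1
y_1 = S_1(0) = a_1 = 4
y_2 = S_2(0) = a_2 = 1
y_3 = S_2(3) = -3
t_q=7/4 is in segment 1 (τ=3/4); S_1(τ)=9815/1856

y_0=-1 y_1=4 y_2=1 y_3=-3
S(7/4) = 9815/1856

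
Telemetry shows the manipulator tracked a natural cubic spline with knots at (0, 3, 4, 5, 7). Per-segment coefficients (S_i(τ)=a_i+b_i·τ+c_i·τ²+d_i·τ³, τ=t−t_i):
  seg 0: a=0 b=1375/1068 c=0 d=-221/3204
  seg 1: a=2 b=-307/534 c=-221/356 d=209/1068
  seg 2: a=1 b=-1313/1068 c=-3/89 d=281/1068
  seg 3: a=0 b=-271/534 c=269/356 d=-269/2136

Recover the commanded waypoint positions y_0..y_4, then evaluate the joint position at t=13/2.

y_0=0 y_1=2 y_2=1 y_3=0 y_4=1
S(13/2) = 2927/5696

y_0 = S_0(0) = a_0 = 0
y_1 = S_1(0) = a_1 = 2
y_2 = S_2(0) = a_2 = 1
y_3 = S_3(0) = a_3 = 0
y_4 = S_3(2) = 1
t_q=13/2 is in segment 3 (τ=3/2); S_3(τ)=2927/5696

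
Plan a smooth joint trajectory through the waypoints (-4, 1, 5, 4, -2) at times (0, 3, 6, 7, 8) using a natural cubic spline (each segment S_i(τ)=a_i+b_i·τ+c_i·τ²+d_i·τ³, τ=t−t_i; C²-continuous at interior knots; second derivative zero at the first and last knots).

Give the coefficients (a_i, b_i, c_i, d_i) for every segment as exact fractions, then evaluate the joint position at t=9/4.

  seg 0: a=-4 b=23/14 c=0 d=1/378
  seg 1: a=1 b=12/7 c=1/42 d=-19/378
  seg 2: a=5 b=1/2 c=-3/7 d=-15/14
  seg 3: a=4 b=-25/7 c=-51/14 d=17/14
S(9/4) = -35/128

Δ: Δ0=5/3, Δ1=4/3, Δ2=-1, Δ3=-6
row 1: diag=12, rhs=-2; c'=1/4, d'=-1/6
row 2: denom=8−3·1/4=29/4; d'=(-14−3·-1/6)/(29/4)=-54/29
row 3: denom=4−1·4/29=112/29; d'=(-30−1·-54/29)/(112/29)=-51/7
back: M3=-51/7
back: M2=-54/29−4/29·-51/7=-6/7
back: M1=-1/6−1/4·-6/7=1/21
M: M0=0, M1=1/21, M2=-6/7, M3=-51/7, M4=0
seg 0: a=-4, c=M0/2=0, d=(M1−M0)/(6·3)=1/378, b=Δ0−h0·(2M0+M1)/6=23/14
seg 1: a=1, c=M1/2=1/42, d=(M2−M1)/(6·3)=-19/378, b=Δ1−h1·(2M1+M2)/6=12/7
seg 2: a=5, c=M2/2=-3/7, d=(M3−M2)/(6·1)=-15/14, b=Δ2−h2·(2M2+M3)/6=1/2
seg 3: a=4, c=M3/2=-51/14, d=(M4−M3)/(6·1)=17/14, b=Δ3−h3·(2M3+M4)/6=-25/7
t_q=9/4 → seg 0, τ=9/4; S=-4+23/14·τ+0·τ²+1/378·τ³=-35/128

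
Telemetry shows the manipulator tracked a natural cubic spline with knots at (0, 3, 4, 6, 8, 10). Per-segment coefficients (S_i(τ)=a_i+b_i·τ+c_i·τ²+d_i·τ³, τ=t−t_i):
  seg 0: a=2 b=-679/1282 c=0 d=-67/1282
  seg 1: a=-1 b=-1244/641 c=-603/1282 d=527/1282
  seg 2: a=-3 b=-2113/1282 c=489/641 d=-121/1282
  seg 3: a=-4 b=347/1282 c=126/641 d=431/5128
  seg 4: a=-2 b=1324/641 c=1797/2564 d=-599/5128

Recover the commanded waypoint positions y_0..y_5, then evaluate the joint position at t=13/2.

y_0 = S_0(0) = a_0 = 2
y_1 = S_1(0) = a_1 = -1
y_2 = S_2(0) = a_2 = -3
y_3 = S_3(0) = a_3 = -4
y_4 = S_4(0) = a_4 = -2
y_5 = S_4(2) = 4
t_q=13/2 is in segment 3 (τ=1/2); S_3(τ)=-156097/41024

y_0=2 y_1=-1 y_2=-3 y_3=-4 y_4=-2 y_5=4
S(13/2) = -156097/41024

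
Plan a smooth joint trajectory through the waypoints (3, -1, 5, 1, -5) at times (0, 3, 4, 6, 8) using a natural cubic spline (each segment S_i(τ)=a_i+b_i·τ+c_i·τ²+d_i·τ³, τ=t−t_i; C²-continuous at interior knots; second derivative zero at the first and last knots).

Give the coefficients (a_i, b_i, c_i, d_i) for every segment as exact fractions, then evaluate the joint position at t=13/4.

Δ: Δ0=-4/3, Δ1=6, Δ2=-2, Δ3=-3
row 1: diag=8, rhs=44; c'=1/8, d'=11/2
row 2: denom=6−1·1/8=47/8; d'=(-48−1·11/2)/(47/8)=-428/47
row 3: denom=8−2·16/47=344/47; d'=(-6−2·-428/47)/(344/47)=287/172
back: M3=287/172
back: M2=-428/47−16/47·287/172=-416/43
back: M1=11/2−1/8·-416/43=577/86
M: M0=0, M1=577/86, M2=-416/43, M3=287/172, M4=0
seg 0: a=3, c=M0/2=0, d=(M1−M0)/(6·3)=577/1548, b=Δ0−h0·(2M0+M1)/6=-2419/516
seg 1: a=-1, c=M1/2=577/172, d=(M2−M1)/(6·1)=-1409/516, b=Δ1−h1·(2M1+M2)/6=1387/258
seg 2: a=5, c=M2/2=-208/43, d=(M3−M2)/(6·2)=1951/2064, b=Δ2−h2·(2M2+M3)/6=2009/516
seg 3: a=1, c=M3/2=287/344, d=(M4−M3)/(6·2)=-287/2064, b=Δ3−h3·(2M3+M4)/6=-1061/258
t_q=13/4 → seg 1, τ=1/4; S=-1+1387/258·τ+577/172·τ²+-1409/516·τ³=5625/11008

  seg 0: a=3 b=-2419/516 c=0 d=577/1548
  seg 1: a=-1 b=1387/258 c=577/172 d=-1409/516
  seg 2: a=5 b=2009/516 c=-208/43 d=1951/2064
  seg 3: a=1 b=-1061/258 c=287/344 d=-287/2064
S(13/4) = 5625/11008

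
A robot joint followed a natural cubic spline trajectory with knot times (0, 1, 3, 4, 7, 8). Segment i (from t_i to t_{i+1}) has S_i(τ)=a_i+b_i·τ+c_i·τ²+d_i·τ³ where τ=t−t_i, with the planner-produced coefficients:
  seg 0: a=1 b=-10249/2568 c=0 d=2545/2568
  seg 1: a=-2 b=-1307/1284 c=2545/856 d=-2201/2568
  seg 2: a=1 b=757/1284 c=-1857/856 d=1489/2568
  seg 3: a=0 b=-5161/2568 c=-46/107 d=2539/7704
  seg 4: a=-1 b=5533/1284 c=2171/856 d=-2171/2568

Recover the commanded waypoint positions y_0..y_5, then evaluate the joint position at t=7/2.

y_0 = S_0(0) = a_0 = 1
y_1 = S_1(0) = a_1 = -2
y_2 = S_2(0) = a_2 = 1
y_3 = S_3(0) = a_3 = 0
y_4 = S_4(0) = a_4 = -1
y_5 = S_4(1) = 5
t_q=7/2 is in segment 2 (τ=1/2); S_2(τ)=5649/6848

y_0=1 y_1=-2 y_2=1 y_3=0 y_4=-1 y_5=5
S(7/2) = 5649/6848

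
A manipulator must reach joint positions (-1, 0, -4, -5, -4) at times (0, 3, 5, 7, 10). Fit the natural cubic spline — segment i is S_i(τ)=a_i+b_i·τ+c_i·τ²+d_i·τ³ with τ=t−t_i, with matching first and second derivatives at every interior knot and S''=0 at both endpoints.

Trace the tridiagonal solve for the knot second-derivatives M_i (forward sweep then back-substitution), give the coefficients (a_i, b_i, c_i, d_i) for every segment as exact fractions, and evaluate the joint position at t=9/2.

  seg 0: a=-1 b=71/60 c=0 d=-17/180
  seg 1: a=0 b=-41/30 c=-17/20 d=4/15
  seg 2: a=-4 b=-47/30 c=3/4 d=-13/120
  seg 3: a=-5 b=2/15 c=1/10 d=-1/90
S(9/2) = -49/16

Δ: Δ0=1/3, Δ1=-2, Δ2=-1/2, Δ3=1/3
row 1: diag=10, rhs=-14; c'=1/5, d'=-7/5
row 2: denom=8−2·1/5=38/5; d'=(9−2·-7/5)/(38/5)=59/38
row 3: denom=10−2·5/19=180/19; d'=(5−2·59/38)/(180/19)=1/5
back: M3=1/5
back: M2=59/38−5/19·1/5=3/2
back: M1=-7/5−1/5·3/2=-17/10
M: M0=0, M1=-17/10, M2=3/2, M3=1/5, M4=0
seg 0: a=-1, c=M0/2=0, d=(M1−M0)/(6·3)=-17/180, b=Δ0−h0·(2M0+M1)/6=71/60
seg 1: a=0, c=M1/2=-17/20, d=(M2−M1)/(6·2)=4/15, b=Δ1−h1·(2M1+M2)/6=-41/30
seg 2: a=-4, c=M2/2=3/4, d=(M3−M2)/(6·2)=-13/120, b=Δ2−h2·(2M2+M3)/6=-47/30
seg 3: a=-5, c=M3/2=1/10, d=(M4−M3)/(6·3)=-1/90, b=Δ3−h3·(2M3+M4)/6=2/15
t_q=9/2 → seg 1, τ=3/2; S=0+-41/30·τ+-17/20·τ²+4/15·τ³=-49/16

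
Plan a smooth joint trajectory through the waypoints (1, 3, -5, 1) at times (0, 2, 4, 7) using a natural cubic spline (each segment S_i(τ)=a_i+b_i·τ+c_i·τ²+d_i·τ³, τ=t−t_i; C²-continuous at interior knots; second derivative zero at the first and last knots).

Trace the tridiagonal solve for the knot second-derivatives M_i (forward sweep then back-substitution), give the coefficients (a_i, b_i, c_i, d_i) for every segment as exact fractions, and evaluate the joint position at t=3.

  seg 0: a=1 b=50/19 c=0 d=-31/76
  seg 1: a=3 b=-43/19 c=-93/38 d=15/19
  seg 2: a=-5 b=-49/19 c=87/38 d=-29/114
S(3) = -35/38

Δ: Δ0=1, Δ1=-4, Δ2=2
row 1: diag=8, rhs=-30; c'=1/4, d'=-15/4
row 2: denom=10−2·1/4=19/2; d'=(36−2·-15/4)/(19/2)=87/19
back: M2=87/19
back: M1=-15/4−1/4·87/19=-93/19
M: M0=0, M1=-93/19, M2=87/19, M3=0
seg 0: a=1, c=M0/2=0, d=(M1−M0)/(6·2)=-31/76, b=Δ0−h0·(2M0+M1)/6=50/19
seg 1: a=3, c=M1/2=-93/38, d=(M2−M1)/(6·2)=15/19, b=Δ1−h1·(2M1+M2)/6=-43/19
seg 2: a=-5, c=M2/2=87/38, d=(M3−M2)/(6·3)=-29/114, b=Δ2−h2·(2M2+M3)/6=-49/19
t_q=3 → seg 1, τ=1; S=3+-43/19·τ+-93/38·τ²+15/19·τ³=-35/38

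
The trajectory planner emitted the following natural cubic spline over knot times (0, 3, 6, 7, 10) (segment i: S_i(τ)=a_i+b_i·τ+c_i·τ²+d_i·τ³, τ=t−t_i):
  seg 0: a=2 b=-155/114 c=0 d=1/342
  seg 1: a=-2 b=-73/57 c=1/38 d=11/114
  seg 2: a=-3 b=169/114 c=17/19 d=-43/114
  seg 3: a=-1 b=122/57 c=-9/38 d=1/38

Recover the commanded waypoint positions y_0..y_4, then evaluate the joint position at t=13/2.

y_0=2 y_1=-2 y_2=-3 y_3=-1 y_4=4
S(13/2) = -633/304

y_0 = S_0(0) = a_0 = 2
y_1 = S_1(0) = a_1 = -2
y_2 = S_2(0) = a_2 = -3
y_3 = S_3(0) = a_3 = -1
y_4 = S_3(3) = 4
t_q=13/2 is in segment 2 (τ=1/2); S_2(τ)=-633/304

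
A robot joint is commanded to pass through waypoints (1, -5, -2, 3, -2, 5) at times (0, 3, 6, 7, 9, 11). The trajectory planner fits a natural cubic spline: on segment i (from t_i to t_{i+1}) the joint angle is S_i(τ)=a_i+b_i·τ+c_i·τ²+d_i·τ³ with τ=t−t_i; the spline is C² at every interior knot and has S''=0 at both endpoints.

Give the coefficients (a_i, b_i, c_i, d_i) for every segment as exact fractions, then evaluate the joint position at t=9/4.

Δ: Δ0=-2, Δ1=1, Δ2=5, Δ3=-5/2, Δ4=7/2
row 1: diag=12, rhs=18; c'=1/4, d'=3/2
row 2: denom=8−3·1/4=29/4; d'=(24−3·3/2)/(29/4)=78/29
row 3: denom=6−1·4/29=170/29; d'=(-45−1·78/29)/(170/29)=-1383/170
row 4: denom=8−2·29/85=622/85; d'=(36−2·-1383/170)/(622/85)=4443/622
back: M4=4443/622
back: M3=-1383/170−29/85·4443/622=-3288/311
back: M2=78/29−4/29·-3288/311=1290/311
back: M1=3/2−1/4·1290/311=144/311
M: M0=0, M1=144/311, M2=1290/311, M3=-3288/311, M4=4443/622, M5=0
seg 0: a=1, c=M0/2=0, d=(M1−M0)/(6·3)=8/311, b=Δ0−h0·(2M0+M1)/6=-694/311
seg 1: a=-5, c=M1/2=72/311, d=(M2−M1)/(6·3)=191/933, b=Δ1−h1·(2M1+M2)/6=-478/311
seg 2: a=-2, c=M2/2=645/311, d=(M3−M2)/(6·1)=-763/311, b=Δ2−h2·(2M2+M3)/6=1673/311
seg 3: a=3, c=M3/2=-1644/311, d=(M4−M3)/(6·2)=3673/2488, b=Δ3−h3·(2M3+M4)/6=674/311
seg 4: a=-2, c=M4/2=4443/1244, d=(M5−M4)/(6·2)=-1481/2488, b=Δ4−h4·(2M4+M5)/6=-785/622
t_q=9/4 → seg 0, τ=9/4; S=1+-694/311·τ+0·τ²+8/311·τ³=-9275/2488

  seg 0: a=1 b=-694/311 c=0 d=8/311
  seg 1: a=-5 b=-478/311 c=72/311 d=191/933
  seg 2: a=-2 b=1673/311 c=645/311 d=-763/311
  seg 3: a=3 b=674/311 c=-1644/311 d=3673/2488
  seg 4: a=-2 b=-785/622 c=4443/1244 d=-1481/2488
S(9/4) = -9275/2488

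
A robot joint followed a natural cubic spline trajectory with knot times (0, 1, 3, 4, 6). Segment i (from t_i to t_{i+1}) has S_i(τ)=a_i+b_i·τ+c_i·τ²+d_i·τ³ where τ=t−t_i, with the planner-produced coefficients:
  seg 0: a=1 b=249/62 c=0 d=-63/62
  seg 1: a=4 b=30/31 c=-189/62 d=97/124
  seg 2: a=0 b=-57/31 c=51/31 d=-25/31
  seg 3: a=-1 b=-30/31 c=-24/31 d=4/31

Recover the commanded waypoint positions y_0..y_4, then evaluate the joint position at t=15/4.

y_0 = S_0(0) = a_0 = 1
y_1 = S_1(0) = a_1 = 4
y_2 = S_2(0) = a_2 = 0
y_3 = S_3(0) = a_3 = -1
y_4 = S_3(2) = -5
t_q=15/4 is in segment 2 (τ=3/4); S_2(τ)=-1575/1984

y_0=1 y_1=4 y_2=0 y_3=-1 y_4=-5
S(15/4) = -1575/1984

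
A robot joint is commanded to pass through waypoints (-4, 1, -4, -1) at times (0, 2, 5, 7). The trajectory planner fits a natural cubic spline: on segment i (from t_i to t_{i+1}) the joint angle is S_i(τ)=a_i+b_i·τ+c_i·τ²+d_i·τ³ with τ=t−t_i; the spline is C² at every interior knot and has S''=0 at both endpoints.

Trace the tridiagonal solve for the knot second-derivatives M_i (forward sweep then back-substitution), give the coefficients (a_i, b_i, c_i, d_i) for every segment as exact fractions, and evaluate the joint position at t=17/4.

  seg 0: a=-4 b=1979/546 c=0 d=-307/1092
  seg 1: a=1 b=137/546 c=-307/182 d=22/63
  seg 2: a=-4 b=-241/546 c=265/182 d=-265/1092
S(17/4) = -1091/364

Δ: Δ0=5/2, Δ1=-5/3, Δ2=3/2
row 1: diag=10, rhs=-25; c'=3/10, d'=-5/2
row 2: denom=10−3·3/10=91/10; d'=(19−3·-5/2)/(91/10)=265/91
back: M2=265/91
back: M1=-5/2−3/10·265/91=-307/91
M: M0=0, M1=-307/91, M2=265/91, M3=0
seg 0: a=-4, c=M0/2=0, d=(M1−M0)/(6·2)=-307/1092, b=Δ0−h0·(2M0+M1)/6=1979/546
seg 1: a=1, c=M1/2=-307/182, d=(M2−M1)/(6·3)=22/63, b=Δ1−h1·(2M1+M2)/6=137/546
seg 2: a=-4, c=M2/2=265/182, d=(M3−M2)/(6·2)=-265/1092, b=Δ2−h2·(2M2+M3)/6=-241/546
t_q=17/4 → seg 1, τ=9/4; S=1+137/546·τ+-307/182·τ²+22/63·τ³=-1091/364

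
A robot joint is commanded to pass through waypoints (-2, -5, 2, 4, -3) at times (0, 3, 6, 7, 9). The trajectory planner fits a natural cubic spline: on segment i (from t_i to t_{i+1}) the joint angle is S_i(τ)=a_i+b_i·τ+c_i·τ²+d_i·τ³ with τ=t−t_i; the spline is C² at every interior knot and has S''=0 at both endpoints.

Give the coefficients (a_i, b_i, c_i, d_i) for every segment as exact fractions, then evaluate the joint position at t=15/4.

Δ: Δ0=-1, Δ1=7/3, Δ2=2, Δ3=-7/2
row 1: diag=12, rhs=20; c'=1/4, d'=5/3
row 2: denom=8−3·1/4=29/4; d'=(-2−3·5/3)/(29/4)=-28/29
row 3: denom=6−1·4/29=170/29; d'=(-33−1·-28/29)/(170/29)=-929/170
back: M3=-929/170
back: M2=-28/29−4/29·-929/170=-18/85
back: M1=5/3−1/4·-18/85=877/510
M: M0=0, M1=877/510, M2=-18/85, M3=-929/170, M4=0
seg 0: a=-2, c=M0/2=0, d=(M1−M0)/(6·3)=877/9180, b=Δ0−h0·(2M0+M1)/6=-1897/1020
seg 1: a=-5, c=M1/2=877/1020, d=(M2−M1)/(6·3)=-197/1836, b=Δ1−h1·(2M1+M2)/6=367/510
seg 2: a=2, c=M2/2=-9/85, d=(M3−M2)/(6·1)=-893/1020, b=Δ2−h2·(2M2+M3)/6=3041/1020
seg 3: a=4, c=M3/2=-929/340, d=(M4−M3)/(6·2)=929/2040, b=Δ3−h3·(2M3+M4)/6=73/510
t_q=15/4 → seg 1, τ=3/4; S=-5+367/510·τ+877/1020·τ²+-197/1836·τ³=-87517/21760

  seg 0: a=-2 b=-1897/1020 c=0 d=877/9180
  seg 1: a=-5 b=367/510 c=877/1020 d=-197/1836
  seg 2: a=2 b=3041/1020 c=-9/85 d=-893/1020
  seg 3: a=4 b=73/510 c=-929/340 d=929/2040
S(15/4) = -87517/21760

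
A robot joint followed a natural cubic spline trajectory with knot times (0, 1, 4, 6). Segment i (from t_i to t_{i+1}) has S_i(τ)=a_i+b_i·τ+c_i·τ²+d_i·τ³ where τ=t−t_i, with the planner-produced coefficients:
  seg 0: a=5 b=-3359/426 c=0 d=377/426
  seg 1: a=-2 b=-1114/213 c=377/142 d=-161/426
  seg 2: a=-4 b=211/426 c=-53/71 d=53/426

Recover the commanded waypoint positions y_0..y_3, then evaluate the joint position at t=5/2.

y_0=5 y_1=-2 y_2=-4 y_3=-5
S(5/2) = -5847/1136

y_0 = S_0(0) = a_0 = 5
y_1 = S_1(0) = a_1 = -2
y_2 = S_2(0) = a_2 = -4
y_3 = S_2(2) = -5
t_q=5/2 is in segment 1 (τ=3/2); S_1(τ)=-5847/1136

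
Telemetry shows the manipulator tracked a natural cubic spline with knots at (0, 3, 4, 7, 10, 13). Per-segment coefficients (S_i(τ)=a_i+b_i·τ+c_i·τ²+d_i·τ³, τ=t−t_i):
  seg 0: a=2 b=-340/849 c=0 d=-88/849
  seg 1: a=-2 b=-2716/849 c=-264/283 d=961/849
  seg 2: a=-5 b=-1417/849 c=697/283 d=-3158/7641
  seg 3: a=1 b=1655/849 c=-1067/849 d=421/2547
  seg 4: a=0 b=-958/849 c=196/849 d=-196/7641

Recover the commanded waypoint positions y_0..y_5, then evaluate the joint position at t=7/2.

y_0 = S_0(0) = a_0 = 2
y_1 = S_1(0) = a_1 = -2
y_2 = S_2(0) = a_2 = -5
y_3 = S_3(0) = a_3 = 1
y_4 = S_4(0) = a_4 = 0
y_5 = S_4(3) = -2
t_q=7/2 is in segment 1 (τ=1/2); S_1(τ)=-8357/2264

y_0=2 y_1=-2 y_2=-5 y_3=1 y_4=0 y_5=-2
S(7/2) = -8357/2264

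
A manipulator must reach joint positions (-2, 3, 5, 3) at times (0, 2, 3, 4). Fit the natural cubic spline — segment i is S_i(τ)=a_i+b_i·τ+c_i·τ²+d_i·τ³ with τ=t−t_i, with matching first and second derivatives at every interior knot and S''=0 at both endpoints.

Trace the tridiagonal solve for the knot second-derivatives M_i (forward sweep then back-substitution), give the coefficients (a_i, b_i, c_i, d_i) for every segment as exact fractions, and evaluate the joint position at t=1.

Δ: Δ0=5/2, Δ1=2, Δ2=-2
row 1: diag=6, rhs=-3; c'=1/6, d'=-1/2
row 2: denom=4−1·1/6=23/6; d'=(-24−1·-1/2)/(23/6)=-141/23
back: M2=-141/23
back: M1=-1/2−1/6·-141/23=12/23
M: M0=0, M1=12/23, M2=-141/23, M3=0
seg 0: a=-2, c=M0/2=0, d=(M1−M0)/(6·2)=1/23, b=Δ0−h0·(2M0+M1)/6=107/46
seg 1: a=3, c=M1/2=6/23, d=(M2−M1)/(6·1)=-51/46, b=Δ1−h1·(2M1+M2)/6=131/46
seg 2: a=5, c=M2/2=-141/46, d=(M3−M2)/(6·1)=47/46, b=Δ2−h2·(2M2+M3)/6=1/23
t_q=1 → seg 0, τ=1; S=-2+107/46·τ+0·τ²+1/23·τ³=17/46

  seg 0: a=-2 b=107/46 c=0 d=1/23
  seg 1: a=3 b=131/46 c=6/23 d=-51/46
  seg 2: a=5 b=1/23 c=-141/46 d=47/46
S(1) = 17/46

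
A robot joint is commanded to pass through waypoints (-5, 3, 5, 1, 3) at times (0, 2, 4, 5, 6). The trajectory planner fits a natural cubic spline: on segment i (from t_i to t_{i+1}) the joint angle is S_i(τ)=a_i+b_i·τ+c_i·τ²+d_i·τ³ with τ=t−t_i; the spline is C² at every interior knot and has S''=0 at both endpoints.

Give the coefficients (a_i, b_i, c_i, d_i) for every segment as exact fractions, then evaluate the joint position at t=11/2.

Δ: Δ0=4, Δ1=1, Δ2=-4, Δ3=2
row 1: diag=8, rhs=-18; c'=1/4, d'=-9/4
row 2: denom=6−2·1/4=11/2; d'=(-30−2·-9/4)/(11/2)=-51/11
row 3: denom=4−1·2/11=42/11; d'=(36−1·-51/11)/(42/11)=149/14
back: M3=149/14
back: M2=-51/11−2/11·149/14=-46/7
back: M1=-9/4−1/4·-46/7=-17/28
M: M0=0, M1=-17/28, M2=-46/7, M3=149/14, M4=0
seg 0: a=-5, c=M0/2=0, d=(M1−M0)/(6·2)=-17/336, b=Δ0−h0·(2M0+M1)/6=353/84
seg 1: a=3, c=M1/2=-17/56, d=(M2−M1)/(6·2)=-167/336, b=Δ1−h1·(2M1+M2)/6=151/42
seg 2: a=5, c=M2/2=-23/7, d=(M3−M2)/(6·1)=241/84, b=Δ2−h2·(2M2+M3)/6=-43/12
seg 3: a=1, c=M3/2=149/28, d=(M4−M3)/(6·1)=-149/84, b=Δ3−h3·(2M3+M4)/6=-65/42
t_q=11/2 → seg 3, τ=1/2; S=1+-65/42·τ+149/28·τ²+-149/84·τ³=299/224

  seg 0: a=-5 b=353/84 c=0 d=-17/336
  seg 1: a=3 b=151/42 c=-17/56 d=-167/336
  seg 2: a=5 b=-43/12 c=-23/7 d=241/84
  seg 3: a=1 b=-65/42 c=149/28 d=-149/84
S(11/2) = 299/224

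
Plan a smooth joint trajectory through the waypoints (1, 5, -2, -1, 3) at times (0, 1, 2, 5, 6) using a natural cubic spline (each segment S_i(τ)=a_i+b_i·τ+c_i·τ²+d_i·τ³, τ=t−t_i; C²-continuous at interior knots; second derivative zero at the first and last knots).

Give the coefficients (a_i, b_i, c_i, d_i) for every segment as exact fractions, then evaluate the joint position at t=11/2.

Δ: Δ0=4, Δ1=-7, Δ2=1/3, Δ3=4
row 1: diag=4, rhs=-66; c'=1/4, d'=-33/2
row 2: denom=8−1·1/4=31/4; d'=(44−1·-33/2)/(31/4)=242/31
row 3: denom=8−3·12/31=212/31; d'=(22−3·242/31)/(212/31)=-11/53
back: M3=-11/53
back: M2=242/31−12/31·-11/53=418/53
back: M1=-33/2−1/4·418/53=-979/53
M: M0=0, M1=-979/53, M2=418/53, M3=-11/53, M4=0
seg 0: a=1, c=M0/2=0, d=(M1−M0)/(6·1)=-979/318, b=Δ0−h0·(2M0+M1)/6=2251/318
seg 1: a=5, c=M1/2=-979/106, d=(M2−M1)/(6·1)=1397/318, b=Δ1−h1·(2M1+M2)/6=-343/159
seg 2: a=-2, c=M2/2=209/53, d=(M3−M2)/(6·3)=-143/318, b=Δ2−h2·(2M2+M3)/6=-2369/318
seg 3: a=-1, c=M3/2=-11/106, d=(M4−M3)/(6·1)=11/318, b=Δ3−h3·(2M3+M4)/6=647/159
t_q=11/2 → seg 3, τ=1/2; S=-1+647/159·τ+-11/106·τ²+11/318·τ³=859/848

  seg 0: a=1 b=2251/318 c=0 d=-979/318
  seg 1: a=5 b=-343/159 c=-979/106 d=1397/318
  seg 2: a=-2 b=-2369/318 c=209/53 d=-143/318
  seg 3: a=-1 b=647/159 c=-11/106 d=11/318
S(11/2) = 859/848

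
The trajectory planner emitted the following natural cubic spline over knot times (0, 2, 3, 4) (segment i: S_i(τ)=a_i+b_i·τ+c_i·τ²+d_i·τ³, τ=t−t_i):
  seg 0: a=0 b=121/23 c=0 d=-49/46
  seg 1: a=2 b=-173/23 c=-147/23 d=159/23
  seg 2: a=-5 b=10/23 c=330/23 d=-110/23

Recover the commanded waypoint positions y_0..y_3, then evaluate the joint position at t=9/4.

y_0=0 y_1=2 y_2=-5 y_3=5
S(9/4) = -11/64

y_0 = S_0(0) = a_0 = 0
y_1 = S_1(0) = a_1 = 2
y_2 = S_2(0) = a_2 = -5
y_3 = S_2(1) = 5
t_q=9/4 is in segment 1 (τ=1/4); S_1(τ)=-11/64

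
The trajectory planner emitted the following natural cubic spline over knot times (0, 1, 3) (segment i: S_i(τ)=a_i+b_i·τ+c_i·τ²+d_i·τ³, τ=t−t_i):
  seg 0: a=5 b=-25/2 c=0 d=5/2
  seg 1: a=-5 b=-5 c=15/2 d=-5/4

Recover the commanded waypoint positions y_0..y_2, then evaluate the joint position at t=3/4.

y_0=5 y_1=-5 y_2=5
S(3/4) = -425/128

y_0 = S_0(0) = a_0 = 5
y_1 = S_1(0) = a_1 = -5
y_2 = S_1(2) = 5
t_q=3/4 is in segment 0 (τ=3/4); S_0(τ)=-425/128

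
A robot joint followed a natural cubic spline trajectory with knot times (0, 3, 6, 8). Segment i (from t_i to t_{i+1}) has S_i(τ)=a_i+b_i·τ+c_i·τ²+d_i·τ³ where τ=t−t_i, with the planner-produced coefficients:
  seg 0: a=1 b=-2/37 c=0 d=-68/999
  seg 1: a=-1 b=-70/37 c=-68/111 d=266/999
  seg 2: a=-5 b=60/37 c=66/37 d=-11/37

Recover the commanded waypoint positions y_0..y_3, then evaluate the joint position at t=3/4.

y_0 = S_0(0) = a_0 = 1
y_1 = S_1(0) = a_1 = -1
y_2 = S_2(0) = a_2 = -5
y_3 = S_2(2) = 3
t_q=3/4 is in segment 0 (τ=3/4); S_0(τ)=551/592

y_0=1 y_1=-1 y_2=-5 y_3=3
S(3/4) = 551/592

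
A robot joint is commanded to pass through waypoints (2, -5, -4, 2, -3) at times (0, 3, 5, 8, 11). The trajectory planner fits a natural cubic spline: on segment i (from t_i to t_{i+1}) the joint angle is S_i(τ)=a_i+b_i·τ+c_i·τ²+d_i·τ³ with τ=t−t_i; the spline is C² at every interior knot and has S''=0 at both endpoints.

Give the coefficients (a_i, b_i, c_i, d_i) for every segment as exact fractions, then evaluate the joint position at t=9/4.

  seg 0: a=2 b=-2165/708 c=0 d=19/236
  seg 1: a=-5 b=-313/354 c=171/236 d=-23/1416
  seg 2: a=-4 b=322/177 c=37/59 d=-301/1593
  seg 3: a=2 b=85/177 c=-190/177 d=190/1593
S(9/4) = -59861/15104

Δ: Δ0=-7/3, Δ1=1/2, Δ2=2, Δ3=-5/3
row 1: diag=10, rhs=17; c'=1/5, d'=17/10
row 2: denom=10−2·1/5=48/5; d'=(9−2·17/10)/(48/5)=7/12
row 3: denom=12−3·5/16=177/16; d'=(-22−3·7/12)/(177/16)=-380/177
back: M3=-380/177
back: M2=7/12−5/16·-380/177=74/59
back: M1=17/10−1/5·74/59=171/118
M: M0=0, M1=171/118, M2=74/59, M3=-380/177, M4=0
seg 0: a=2, c=M0/2=0, d=(M1−M0)/(6·3)=19/236, b=Δ0−h0·(2M0+M1)/6=-2165/708
seg 1: a=-5, c=M1/2=171/236, d=(M2−M1)/(6·2)=-23/1416, b=Δ1−h1·(2M1+M2)/6=-313/354
seg 2: a=-4, c=M2/2=37/59, d=(M3−M2)/(6·3)=-301/1593, b=Δ2−h2·(2M2+M3)/6=322/177
seg 3: a=2, c=M3/2=-190/177, d=(M4−M3)/(6·3)=190/1593, b=Δ3−h3·(2M3+M4)/6=85/177
t_q=9/4 → seg 0, τ=9/4; S=2+-2165/708·τ+0·τ²+19/236·τ³=-59861/15104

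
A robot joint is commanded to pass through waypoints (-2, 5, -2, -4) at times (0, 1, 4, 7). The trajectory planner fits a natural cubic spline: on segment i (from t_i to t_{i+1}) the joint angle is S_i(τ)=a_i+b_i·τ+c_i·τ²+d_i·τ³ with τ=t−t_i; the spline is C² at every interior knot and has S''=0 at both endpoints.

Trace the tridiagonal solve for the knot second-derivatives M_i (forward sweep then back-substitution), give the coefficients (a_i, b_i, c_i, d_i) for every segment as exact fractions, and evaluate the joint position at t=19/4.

Δ: Δ0=7, Δ1=-7/3, Δ2=-2/3
row 1: diag=8, rhs=-56; c'=3/8, d'=-7
row 2: denom=12−3·3/8=87/8; d'=(10−3·-7)/(87/8)=248/87
back: M2=248/87
back: M1=-7−3/8·248/87=-234/29
M: M0=0, M1=-234/29, M2=248/87, M3=0
seg 0: a=-2, c=M0/2=0, d=(M1−M0)/(6·1)=-39/29, b=Δ0−h0·(2M0+M1)/6=242/29
seg 1: a=5, c=M1/2=-117/29, d=(M2−M1)/(6·3)=475/783, b=Δ1−h1·(2M1+M2)/6=125/29
seg 2: a=-2, c=M2/2=124/87, d=(M3−M2)/(6·3)=-124/783, b=Δ2−h2·(2M2+M3)/6=-102/29
t_q=19/4 → seg 2, τ=3/4; S=-2+-102/29·τ+124/87·τ²+-124/783·τ³=-1811/464

  seg 0: a=-2 b=242/29 c=0 d=-39/29
  seg 1: a=5 b=125/29 c=-117/29 d=475/783
  seg 2: a=-2 b=-102/29 c=124/87 d=-124/783
S(19/4) = -1811/464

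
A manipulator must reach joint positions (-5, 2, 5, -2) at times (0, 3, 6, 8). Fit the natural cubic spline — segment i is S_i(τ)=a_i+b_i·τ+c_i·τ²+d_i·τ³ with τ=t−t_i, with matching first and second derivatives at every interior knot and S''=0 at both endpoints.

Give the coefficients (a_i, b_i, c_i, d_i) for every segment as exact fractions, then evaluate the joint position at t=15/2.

  seg 0: a=-5 b=517/222 c=0 d=1/1998
  seg 1: a=2 b=260/111 c=1/222 d=-301/1998
  seg 2: a=5 b=-377/222 c=-50/37 d=25/111
S(15/2) = 51/296

Δ: Δ0=7/3, Δ1=1, Δ2=-7/2
row 1: diag=12, rhs=-8; c'=1/4, d'=-2/3
row 2: denom=10−3·1/4=37/4; d'=(-27−3·-2/3)/(37/4)=-100/37
back: M2=-100/37
back: M1=-2/3−1/4·-100/37=1/111
M: M0=0, M1=1/111, M2=-100/37, M3=0
seg 0: a=-5, c=M0/2=0, d=(M1−M0)/(6·3)=1/1998, b=Δ0−h0·(2M0+M1)/6=517/222
seg 1: a=2, c=M1/2=1/222, d=(M2−M1)/(6·3)=-301/1998, b=Δ1−h1·(2M1+M2)/6=260/111
seg 2: a=5, c=M2/2=-50/37, d=(M3−M2)/(6·2)=25/111, b=Δ2−h2·(2M2+M3)/6=-377/222
t_q=15/2 → seg 2, τ=3/2; S=5+-377/222·τ+-50/37·τ²+25/111·τ³=51/296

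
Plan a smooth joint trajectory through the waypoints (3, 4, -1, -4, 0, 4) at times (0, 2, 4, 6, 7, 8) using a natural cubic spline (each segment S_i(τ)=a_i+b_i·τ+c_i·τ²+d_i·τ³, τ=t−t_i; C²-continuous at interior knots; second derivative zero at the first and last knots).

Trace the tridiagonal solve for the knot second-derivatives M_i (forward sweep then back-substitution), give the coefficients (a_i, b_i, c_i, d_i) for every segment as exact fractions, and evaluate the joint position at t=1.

Δ: Δ0=1/2, Δ1=-5/2, Δ2=-3/2, Δ3=4, Δ4=4
row 1: diag=8, rhs=-18; c'=1/4, d'=-9/4
row 2: denom=8−2·1/4=15/2; d'=(6−2·-9/4)/(15/2)=7/5
row 3: denom=6−2·4/15=82/15; d'=(33−2·7/5)/(82/15)=453/82
row 4: denom=4−1·15/82=313/82; d'=(0−1·453/82)/(313/82)=-453/313
back: M4=-453/313
back: M3=453/82−15/82·-453/313=1812/313
back: M2=7/5−4/15·1812/313=-45/313
back: M1=-9/4−1/4·-45/313=-693/313
M: M0=0, M1=-693/313, M2=-45/313, M3=1812/313, M4=-453/313, M5=0
seg 0: a=3, c=M0/2=0, d=(M1−M0)/(6·2)=-231/1252, b=Δ0−h0·(2M0+M1)/6=775/626
seg 1: a=4, c=M1/2=-693/626, d=(M2−M1)/(6·2)=54/313, b=Δ1−h1·(2M1+M2)/6=-611/626
seg 2: a=-1, c=M2/2=-45/626, d=(M3−M2)/(6·2)=619/1252, b=Δ2−h2·(2M2+M3)/6=-2087/626
seg 3: a=-4, c=M3/2=906/313, d=(M4−M3)/(6·1)=-755/626, b=Δ3−h3·(2M3+M4)/6=1447/626
seg 4: a=0, c=M4/2=-453/626, d=(M5−M4)/(6·1)=151/626, b=Δ4−h4·(2M4+M5)/6=1403/313
t_q=1 → seg 0, τ=1; S=3+775/626·τ+0·τ²+-231/1252·τ³=5075/1252

  seg 0: a=3 b=775/626 c=0 d=-231/1252
  seg 1: a=4 b=-611/626 c=-693/626 d=54/313
  seg 2: a=-1 b=-2087/626 c=-45/626 d=619/1252
  seg 3: a=-4 b=1447/626 c=906/313 d=-755/626
  seg 4: a=0 b=1403/313 c=-453/626 d=151/626
S(1) = 5075/1252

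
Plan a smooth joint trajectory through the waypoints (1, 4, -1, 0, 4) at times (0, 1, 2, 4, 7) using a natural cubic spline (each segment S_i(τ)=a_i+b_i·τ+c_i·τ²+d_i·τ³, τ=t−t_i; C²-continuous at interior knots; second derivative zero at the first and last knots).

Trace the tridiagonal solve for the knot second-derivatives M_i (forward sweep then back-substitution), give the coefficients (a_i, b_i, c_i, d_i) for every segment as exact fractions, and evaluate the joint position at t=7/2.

Δ: Δ0=3, Δ1=-5, Δ2=1/2, Δ3=4/3
row 1: diag=4, rhs=-48; c'=1/4, d'=-12
row 2: denom=6−1·1/4=23/4; d'=(33−1·-12)/(23/4)=180/23
row 3: denom=10−2·8/23=214/23; d'=(5−2·180/23)/(214/23)=-245/214
back: M3=-245/214
back: M2=180/23−8/23·-245/214=880/107
back: M1=-12−1/4·880/107=-1504/107
M: M0=0, M1=-1504/107, M2=880/107, M3=-245/214, M4=0
seg 0: a=1, c=M0/2=0, d=(M1−M0)/(6·1)=-752/321, b=Δ0−h0·(2M0+M1)/6=1715/321
seg 1: a=4, c=M1/2=-752/107, d=(M2−M1)/(6·1)=1192/321, b=Δ1−h1·(2M1+M2)/6=-541/321
seg 2: a=-1, c=M2/2=440/107, d=(M3−M2)/(6·2)=-2005/2568, b=Δ2−h2·(2M2+M3)/6=-1477/321
seg 3: a=0, c=M3/2=-245/428, d=(M4−M3)/(6·3)=245/3852, b=Δ3−h3·(2M3+M4)/6=1591/642
t_q=7/2 → seg 2, τ=3/2; S=-1+-1477/321·τ+440/107·τ²+-2005/2568·τ³=-8797/6848

  seg 0: a=1 b=1715/321 c=0 d=-752/321
  seg 1: a=4 b=-541/321 c=-752/107 d=1192/321
  seg 2: a=-1 b=-1477/321 c=440/107 d=-2005/2568
  seg 3: a=0 b=1591/642 c=-245/428 d=245/3852
S(7/2) = -8797/6848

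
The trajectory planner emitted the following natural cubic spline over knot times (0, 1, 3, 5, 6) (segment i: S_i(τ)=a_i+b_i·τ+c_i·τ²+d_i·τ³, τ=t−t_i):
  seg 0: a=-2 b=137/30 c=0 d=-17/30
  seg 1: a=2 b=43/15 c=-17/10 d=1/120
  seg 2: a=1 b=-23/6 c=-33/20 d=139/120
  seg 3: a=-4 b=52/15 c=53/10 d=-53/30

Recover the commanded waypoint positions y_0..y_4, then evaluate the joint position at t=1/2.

y_0 = S_0(0) = a_0 = -2
y_1 = S_1(0) = a_1 = 2
y_2 = S_2(0) = a_2 = 1
y_3 = S_3(0) = a_3 = -4
y_4 = S_3(1) = 3
t_q=1/2 is in segment 0 (τ=1/2); S_0(τ)=17/80

y_0=-2 y_1=2 y_2=1 y_3=-4 y_4=3
S(1/2) = 17/80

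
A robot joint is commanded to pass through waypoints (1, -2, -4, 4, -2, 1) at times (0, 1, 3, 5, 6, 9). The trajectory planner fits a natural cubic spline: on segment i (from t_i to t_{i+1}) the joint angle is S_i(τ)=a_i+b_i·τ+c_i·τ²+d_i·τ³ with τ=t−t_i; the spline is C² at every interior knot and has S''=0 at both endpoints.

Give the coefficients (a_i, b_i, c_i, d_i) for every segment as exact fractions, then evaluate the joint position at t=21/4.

Δ: Δ0=-3, Δ1=-1, Δ2=4, Δ3=-6, Δ4=1
row 1: diag=6, rhs=12; c'=1/3, d'=2
row 2: denom=8−2·1/3=22/3; d'=(30−2·2)/(22/3)=39/11
row 3: denom=6−2·3/11=60/11; d'=(-60−2·39/11)/(60/11)=-123/10
row 4: denom=8−1·11/60=469/60; d'=(42−1·-123/10)/(469/60)=3258/469
back: M4=3258/469
back: M3=-123/10−11/60·3258/469=-6366/469
back: M2=39/11−3/11·-6366/469=3399/469
back: M1=2−1/3·3399/469=-195/469
M: M0=0, M1=-195/469, M2=3399/469, M3=-6366/469, M4=3258/469, M5=0
seg 0: a=1, c=M0/2=0, d=(M1−M0)/(6·1)=-65/938, b=Δ0−h0·(2M0+M1)/6=-2749/938
seg 1: a=-2, c=M1/2=-195/938, d=(M2−M1)/(6·2)=599/938, b=Δ1−h1·(2M1+M2)/6=-1472/469
seg 2: a=-4, c=M2/2=3399/938, d=(M3−M2)/(6·2)=-465/268, b=Δ2−h2·(2M2+M3)/6=1732/469
seg 3: a=4, c=M3/2=-3183/469, d=(M4−M3)/(6·1)=1604/469, b=Δ3−h3·(2M3+M4)/6=-1235/469
seg 4: a=-2, c=M4/2=1629/469, d=(M5−M4)/(6·3)=-181/469, b=Δ4−h4·(2M4+M5)/6=-2789/469
t_q=21/4 → seg 3, τ=1/4; S=4+-1235/469·τ+-3183/469·τ²+1604/469·τ³=11147/3752

  seg 0: a=1 b=-2749/938 c=0 d=-65/938
  seg 1: a=-2 b=-1472/469 c=-195/938 d=599/938
  seg 2: a=-4 b=1732/469 c=3399/938 d=-465/268
  seg 3: a=4 b=-1235/469 c=-3183/469 d=1604/469
  seg 4: a=-2 b=-2789/469 c=1629/469 d=-181/469
S(21/4) = 11147/3752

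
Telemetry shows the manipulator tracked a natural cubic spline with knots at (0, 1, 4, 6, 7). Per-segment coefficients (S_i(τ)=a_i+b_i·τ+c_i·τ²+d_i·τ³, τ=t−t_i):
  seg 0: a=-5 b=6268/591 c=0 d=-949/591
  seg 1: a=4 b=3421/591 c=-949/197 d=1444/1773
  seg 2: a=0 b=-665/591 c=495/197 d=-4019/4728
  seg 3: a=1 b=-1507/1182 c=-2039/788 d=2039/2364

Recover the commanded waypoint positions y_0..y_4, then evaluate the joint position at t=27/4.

y_0=-5 y_1=4 y_2=0 y_3=1 y_4=-2
S(27/4) = -52845/50432

y_0 = S_0(0) = a_0 = -5
y_1 = S_1(0) = a_1 = 4
y_2 = S_2(0) = a_2 = 0
y_3 = S_3(0) = a_3 = 1
y_4 = S_3(1) = -2
t_q=27/4 is in segment 3 (τ=3/4); S_3(τ)=-52845/50432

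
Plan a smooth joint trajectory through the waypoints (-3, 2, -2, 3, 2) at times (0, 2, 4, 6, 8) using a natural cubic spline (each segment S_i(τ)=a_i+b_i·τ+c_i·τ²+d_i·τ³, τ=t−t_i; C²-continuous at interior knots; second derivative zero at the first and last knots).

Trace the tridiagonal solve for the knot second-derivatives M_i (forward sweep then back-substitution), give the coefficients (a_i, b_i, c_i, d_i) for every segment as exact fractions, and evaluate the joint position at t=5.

  seg 0: a=-3 b=457/112 c=0 d=-177/448
  seg 1: a=2 b=-37/56 c=-531/224 d=381/448
  seg 2: a=-2 b=1/16 c=153/56 d=-339/448
  seg 3: a=3 b=107/56 c=-405/224 d=135/448
S(5) = 17/448

Δ: Δ0=5/2, Δ1=-2, Δ2=5/2, Δ3=-1/2
row 1: diag=8, rhs=-27; c'=1/4, d'=-27/8
row 2: denom=8−2·1/4=15/2; d'=(27−2·-27/8)/(15/2)=9/2
row 3: denom=8−2·4/15=112/15; d'=(-18−2·9/2)/(112/15)=-405/112
back: M3=-405/112
back: M2=9/2−4/15·-405/112=153/28
back: M1=-27/8−1/4·153/28=-531/112
M: M0=0, M1=-531/112, M2=153/28, M3=-405/112, M4=0
seg 0: a=-3, c=M0/2=0, d=(M1−M0)/(6·2)=-177/448, b=Δ0−h0·(2M0+M1)/6=457/112
seg 1: a=2, c=M1/2=-531/224, d=(M2−M1)/(6·2)=381/448, b=Δ1−h1·(2M1+M2)/6=-37/56
seg 2: a=-2, c=M2/2=153/56, d=(M3−M2)/(6·2)=-339/448, b=Δ2−h2·(2M2+M3)/6=1/16
seg 3: a=3, c=M3/2=-405/224, d=(M4−M3)/(6·2)=135/448, b=Δ3−h3·(2M3+M4)/6=107/56
t_q=5 → seg 2, τ=1; S=-2+1/16·τ+153/56·τ²+-339/448·τ³=17/448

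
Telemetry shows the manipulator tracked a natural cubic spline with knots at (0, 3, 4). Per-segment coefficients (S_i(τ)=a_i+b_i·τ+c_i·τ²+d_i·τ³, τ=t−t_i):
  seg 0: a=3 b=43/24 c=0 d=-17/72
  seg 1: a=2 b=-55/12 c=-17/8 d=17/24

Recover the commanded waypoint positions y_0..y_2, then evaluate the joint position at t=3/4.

y_0=3 y_1=2 y_2=-4
S(3/4) = 2173/512

y_0 = S_0(0) = a_0 = 3
y_1 = S_1(0) = a_1 = 2
y_2 = S_1(1) = -4
t_q=3/4 is in segment 0 (τ=3/4); S_0(τ)=2173/512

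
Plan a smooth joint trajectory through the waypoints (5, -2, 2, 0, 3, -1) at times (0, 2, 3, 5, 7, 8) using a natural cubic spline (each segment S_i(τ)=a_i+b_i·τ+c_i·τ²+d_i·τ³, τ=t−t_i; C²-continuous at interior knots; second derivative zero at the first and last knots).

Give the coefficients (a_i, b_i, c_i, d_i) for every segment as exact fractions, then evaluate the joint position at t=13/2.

  seg 0: a=5 b=-4515/698 c=0 d=259/349
  seg 1: a=-2 b=1701/698 c=1554/349 d=-2017/698
  seg 2: a=2 b=933/349 c=-2943/698 d=1661/1396
  seg 3: a=0 b=30/349 c=1020/349 d=-3093/2792
  seg 4: a=3 b=-1059/698 c=-5199/1396 d=1733/1396
S(13/2) = 66249/22336

Δ: Δ0=-7/2, Δ1=4, Δ2=-1, Δ3=3/2, Δ4=-4
row 1: diag=6, rhs=45; c'=1/6, d'=15/2
row 2: denom=6−1·1/6=35/6; d'=(-30−1·15/2)/(35/6)=-45/7
row 3: denom=8−2·12/35=256/35; d'=(15−2·-45/7)/(256/35)=975/256
row 4: denom=6−2·35/128=349/64; d'=(-33−2·975/256)/(349/64)=-5199/698
back: M4=-5199/698
back: M3=975/256−35/128·-5199/698=2040/349
back: M2=-45/7−12/35·2040/349=-2943/349
back: M1=15/2−1/6·-2943/349=3108/349
M: M0=0, M1=3108/349, M2=-2943/349, M3=2040/349, M4=-5199/698, M5=0
seg 0: a=5, c=M0/2=0, d=(M1−M0)/(6·2)=259/349, b=Δ0−h0·(2M0+M1)/6=-4515/698
seg 1: a=-2, c=M1/2=1554/349, d=(M2−M1)/(6·1)=-2017/698, b=Δ1−h1·(2M1+M2)/6=1701/698
seg 2: a=2, c=M2/2=-2943/698, d=(M3−M2)/(6·2)=1661/1396, b=Δ2−h2·(2M2+M3)/6=933/349
seg 3: a=0, c=M3/2=1020/349, d=(M4−M3)/(6·2)=-3093/2792, b=Δ3−h3·(2M3+M4)/6=30/349
seg 4: a=3, c=M4/2=-5199/1396, d=(M5−M4)/(6·1)=1733/1396, b=Δ4−h4·(2M4+M5)/6=-1059/698
t_q=13/2 → seg 3, τ=3/2; S=0+30/349·τ+1020/349·τ²+-3093/2792·τ³=66249/22336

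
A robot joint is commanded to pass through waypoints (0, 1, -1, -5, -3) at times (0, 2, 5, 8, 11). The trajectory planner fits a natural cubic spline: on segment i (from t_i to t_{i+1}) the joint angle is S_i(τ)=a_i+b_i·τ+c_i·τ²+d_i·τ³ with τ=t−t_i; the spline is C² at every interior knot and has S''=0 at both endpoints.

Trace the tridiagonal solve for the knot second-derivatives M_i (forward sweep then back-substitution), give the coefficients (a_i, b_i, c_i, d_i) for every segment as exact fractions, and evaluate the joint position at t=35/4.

Δ: Δ0=1/2, Δ1=-2/3, Δ2=-4/3, Δ3=2/3
row 1: diag=10, rhs=-7; c'=3/10, d'=-7/10
row 2: denom=12−3·3/10=111/10; d'=(-4−3·-7/10)/(111/10)=-19/111
row 3: denom=12−3·10/37=414/37; d'=(12−3·-19/111)/(414/37)=463/414
back: M3=463/414
back: M2=-19/111−10/37·463/414=-98/207
back: M1=-7/10−3/10·-98/207=-77/138
M: M0=0, M1=-77/138, M2=-98/207, M3=463/414, M4=0
seg 0: a=0, c=M0/2=0, d=(M1−M0)/(6·2)=-77/1656, b=Δ0−h0·(2M0+M1)/6=142/207
seg 1: a=1, c=M1/2=-77/276, d=(M2−M1)/(6·3)=35/7452, b=Δ1−h1·(2M1+M2)/6=53/414
seg 2: a=-1, c=M2/2=-49/207, d=(M3−M2)/(6·3)=659/7452, b=Δ2−h2·(2M2+M3)/6=-1175/828
seg 3: a=-5, c=M3/2=463/828, d=(M4−M3)/(6·3)=-463/7452, b=Δ3−h3·(2M3+M4)/6=-187/414
t_q=35/4 → seg 3, τ=3/4; S=-5+-187/414·τ+463/828·τ²+-463/7452·τ³=-29737/5888

  seg 0: a=0 b=142/207 c=0 d=-77/1656
  seg 1: a=1 b=53/414 c=-77/276 d=35/7452
  seg 2: a=-1 b=-1175/828 c=-49/207 d=659/7452
  seg 3: a=-5 b=-187/414 c=463/828 d=-463/7452
S(35/4) = -29737/5888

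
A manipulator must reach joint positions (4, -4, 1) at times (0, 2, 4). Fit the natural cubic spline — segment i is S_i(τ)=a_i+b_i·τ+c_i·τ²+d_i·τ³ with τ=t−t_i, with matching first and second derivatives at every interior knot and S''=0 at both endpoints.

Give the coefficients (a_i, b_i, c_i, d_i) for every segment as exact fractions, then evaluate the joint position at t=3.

  seg 0: a=4 b=-45/8 c=0 d=13/32
  seg 1: a=-4 b=-3/4 c=39/16 d=-13/32
S(3) = -87/32

Δ: Δ0=-4, Δ1=5/2
row 1: diag=8, rhs=39; c'=1/4, d'=39/8
back: M1=39/8
M: M0=0, M1=39/8, M2=0
seg 0: a=4, c=M0/2=0, d=(M1−M0)/(6·2)=13/32, b=Δ0−h0·(2M0+M1)/6=-45/8
seg 1: a=-4, c=M1/2=39/16, d=(M2−M1)/(6·2)=-13/32, b=Δ1−h1·(2M1+M2)/6=-3/4
t_q=3 → seg 1, τ=1; S=-4+-3/4·τ+39/16·τ²+-13/32·τ³=-87/32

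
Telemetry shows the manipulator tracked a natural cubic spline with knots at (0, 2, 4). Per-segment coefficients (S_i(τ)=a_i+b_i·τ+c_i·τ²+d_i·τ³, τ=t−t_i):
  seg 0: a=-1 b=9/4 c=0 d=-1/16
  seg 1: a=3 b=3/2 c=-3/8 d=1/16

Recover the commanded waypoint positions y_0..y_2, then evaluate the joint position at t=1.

y_0=-1 y_1=3 y_2=5
S(1) = 19/16

y_0 = S_0(0) = a_0 = -1
y_1 = S_1(0) = a_1 = 3
y_2 = S_1(2) = 5
t_q=1 is in segment 0 (τ=1); S_0(τ)=19/16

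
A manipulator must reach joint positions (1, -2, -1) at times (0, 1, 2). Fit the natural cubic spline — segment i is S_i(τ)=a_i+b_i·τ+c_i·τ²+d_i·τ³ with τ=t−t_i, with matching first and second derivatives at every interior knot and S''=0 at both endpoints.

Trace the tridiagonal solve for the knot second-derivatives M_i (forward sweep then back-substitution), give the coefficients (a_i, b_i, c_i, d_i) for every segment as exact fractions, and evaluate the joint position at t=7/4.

  seg 0: a=1 b=-4 c=0 d=1
  seg 1: a=-2 b=-1 c=3 d=-1
S(7/4) = -95/64

Δ: Δ0=-3, Δ1=1
row 1: diag=4, rhs=24; c'=1/4, d'=6
back: M1=6
M: M0=0, M1=6, M2=0
seg 0: a=1, c=M0/2=0, d=(M1−M0)/(6·1)=1, b=Δ0−h0·(2M0+M1)/6=-4
seg 1: a=-2, c=M1/2=3, d=(M2−M1)/(6·1)=-1, b=Δ1−h1·(2M1+M2)/6=-1
t_q=7/4 → seg 1, τ=3/4; S=-2+-1·τ+3·τ²+-1·τ³=-95/64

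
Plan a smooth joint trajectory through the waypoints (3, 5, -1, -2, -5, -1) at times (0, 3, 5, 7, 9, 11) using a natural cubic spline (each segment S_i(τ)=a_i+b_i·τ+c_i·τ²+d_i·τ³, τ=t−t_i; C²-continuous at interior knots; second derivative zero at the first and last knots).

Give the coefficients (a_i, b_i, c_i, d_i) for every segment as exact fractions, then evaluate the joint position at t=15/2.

  seg 0: a=3 b=3313/1590 c=0 d=-751/4770
  seg 1: a=5 b=-1723/795 c=-751/530 d=1591/3180
  seg 2: a=-1 b=-1456/795 c=84/53 d=-2923/6360
  seg 3: a=-2 b=-1601/1590 c=-1243/1060 d=589/1272
  seg 4: a=-5 b=-112/795 c=851/530 d=-851/3180
S(15/2) = -46449/16960

Δ: Δ0=2/3, Δ1=-3, Δ2=-1/2, Δ3=-3/2, Δ4=2
row 1: diag=10, rhs=-22; c'=1/5, d'=-11/5
row 2: denom=8−2·1/5=38/5; d'=(15−2·-11/5)/(38/5)=97/38
row 3: denom=8−2·5/19=142/19; d'=(-6−2·97/38)/(142/19)=-211/142
row 4: denom=8−2·19/71=530/71; d'=(21−2·-211/142)/(530/71)=851/265
back: M4=851/265
back: M3=-211/142−19/71·851/265=-1243/530
back: M2=97/38−5/19·-1243/530=168/53
back: M1=-11/5−1/5·168/53=-751/265
M: M0=0, M1=-751/265, M2=168/53, M3=-1243/530, M4=851/265, M5=0
seg 0: a=3, c=M0/2=0, d=(M1−M0)/(6·3)=-751/4770, b=Δ0−h0·(2M0+M1)/6=3313/1590
seg 1: a=5, c=M1/2=-751/530, d=(M2−M1)/(6·2)=1591/3180, b=Δ1−h1·(2M1+M2)/6=-1723/795
seg 2: a=-1, c=M2/2=84/53, d=(M3−M2)/(6·2)=-2923/6360, b=Δ2−h2·(2M2+M3)/6=-1456/795
seg 3: a=-2, c=M3/2=-1243/1060, d=(M4−M3)/(6·2)=589/1272, b=Δ3−h3·(2M3+M4)/6=-1601/1590
seg 4: a=-5, c=M4/2=851/530, d=(M5−M4)/(6·2)=-851/3180, b=Δ4−h4·(2M4+M5)/6=-112/795
t_q=15/2 → seg 3, τ=1/2; S=-2+-1601/1590·τ+-1243/1060·τ²+589/1272·τ³=-46449/16960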